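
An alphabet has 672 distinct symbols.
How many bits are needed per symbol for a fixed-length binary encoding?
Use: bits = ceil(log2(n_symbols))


log2(672) = 9.3923
Bracket: 2^9 = 512 < 672 <= 2^10 = 1024
So ceil(log2(672)) = 10

bits = ceil(log2(672)) = ceil(9.3923) = 10 bits


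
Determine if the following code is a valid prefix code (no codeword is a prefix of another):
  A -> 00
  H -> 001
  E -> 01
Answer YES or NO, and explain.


Checking each pair (does one codeword prefix another?):
  A='00' vs H='001': prefix -- VIOLATION

NO -- this is NOT a valid prefix code. A (00) is a prefix of H (001).


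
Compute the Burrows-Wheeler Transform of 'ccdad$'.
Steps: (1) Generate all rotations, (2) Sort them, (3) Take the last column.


Rotations (sorted):
  0: $ccdad -> last char: d
  1: ad$ccd -> last char: d
  2: ccdad$ -> last char: $
  3: cdad$c -> last char: c
  4: d$ccda -> last char: a
  5: dad$cc -> last char: c


BWT = dd$cac


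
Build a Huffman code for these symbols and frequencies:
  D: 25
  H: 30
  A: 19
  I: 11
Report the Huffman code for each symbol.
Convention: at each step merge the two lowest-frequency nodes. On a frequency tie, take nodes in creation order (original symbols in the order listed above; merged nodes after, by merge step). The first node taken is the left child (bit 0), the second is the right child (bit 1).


Huffman tree construction:
Step 1: Merge I(11) + A(19) = 30
Step 2: Merge D(25) + H(30) = 55
Step 3: Merge (I+A)(30) + (D+H)(55) = 85
Read each symbol's code off the tree from the root (left child = 0, right child = 1).

Codes:
  D: 10 (length 2)
  H: 11 (length 2)
  A: 01 (length 2)
  I: 00 (length 2)
Average code length: 170/85 = 2.0000 bits/symbol


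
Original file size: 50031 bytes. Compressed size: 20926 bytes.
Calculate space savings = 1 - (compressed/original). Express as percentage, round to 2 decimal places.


ratio = compressed/original = 20926/50031 = 0.418261
savings = 1 - ratio = 1 - 0.418261 = 0.581739
as a percentage: 0.581739 * 100 = 58.17%

Space savings = 1 - 20926/50031 = 58.17%


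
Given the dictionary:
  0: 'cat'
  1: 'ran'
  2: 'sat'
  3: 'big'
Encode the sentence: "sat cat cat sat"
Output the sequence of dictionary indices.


Look up each word in the dictionary:
  'sat' -> 2
  'cat' -> 0
  'cat' -> 0
  'sat' -> 2

Encoded: [2, 0, 0, 2]


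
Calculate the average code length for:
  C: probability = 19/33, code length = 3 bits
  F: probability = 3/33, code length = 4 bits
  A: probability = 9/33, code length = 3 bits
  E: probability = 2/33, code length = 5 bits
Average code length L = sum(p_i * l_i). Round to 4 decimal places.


Weighted contributions p_i * l_i:
  C: (19/33) * 3 = 57/33
  F: (3/33) * 4 = 12/33
  A: (9/33) * 3 = 27/33
  E: (2/33) * 5 = 10/33
Sum = (57 + 12 + 27 + 10)/33 = 106/33

L = 106/33 = 3.2121 bits/symbol


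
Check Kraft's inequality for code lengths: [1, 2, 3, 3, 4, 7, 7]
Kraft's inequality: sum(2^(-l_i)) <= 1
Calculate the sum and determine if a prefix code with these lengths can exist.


Sum = 2^(-1) + 2^(-2) + 2^(-3) + 2^(-3) + 2^(-4) + 2^(-7) + 2^(-7)
    = 0.5 + 0.25 + 0.125 + 0.125 + 0.0625 + 0.0078125 + 0.0078125
    = 138/128 = 1.078125
Since 1.078125 > 1, Kraft's inequality is NOT satisfied.
A prefix code with these lengths CANNOT exist.

Kraft sum = 1.078125. Not satisfied.


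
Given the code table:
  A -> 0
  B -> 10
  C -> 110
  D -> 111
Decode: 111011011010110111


Decoding:
111 -> D
0 -> A
110 -> C
110 -> C
10 -> B
110 -> C
111 -> D


Result: DACCBCD


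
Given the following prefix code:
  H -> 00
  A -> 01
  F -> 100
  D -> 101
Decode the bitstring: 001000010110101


Decoding step by step:
Bits 00 -> H
Bits 100 -> F
Bits 00 -> H
Bits 101 -> D
Bits 101 -> D
Bits 01 -> A


Decoded message: HFHDDA


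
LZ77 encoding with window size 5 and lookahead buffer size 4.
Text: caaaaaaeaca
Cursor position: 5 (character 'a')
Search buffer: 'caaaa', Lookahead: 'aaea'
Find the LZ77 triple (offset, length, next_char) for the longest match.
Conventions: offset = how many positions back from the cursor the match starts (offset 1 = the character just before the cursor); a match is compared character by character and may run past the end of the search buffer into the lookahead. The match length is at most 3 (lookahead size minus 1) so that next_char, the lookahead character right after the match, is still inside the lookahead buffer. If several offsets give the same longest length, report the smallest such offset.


Try each offset into the search buffer:
  offset=1 (pos 4, char 'a'): match length 2
  offset=2 (pos 3, char 'a'): match length 2
  offset=3 (pos 2, char 'a'): match length 2
  offset=4 (pos 1, char 'a'): match length 2
  offset=5 (pos 0, char 'c'): match length 0
Longest match has length 2, found at offsets 1, 2, 3, 4; take the smallest, offset 1.
next_char = character at position 5 + 2 = 7 -> 'e'

Best match: offset=1, length=2 (matching 'aa' starting at position 4)
LZ77 triple: (1, 2, 'e')


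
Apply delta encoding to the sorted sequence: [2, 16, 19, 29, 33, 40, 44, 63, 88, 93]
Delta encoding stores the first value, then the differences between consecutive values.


First value: 2
Deltas:
  16 - 2 = 14
  19 - 16 = 3
  29 - 19 = 10
  33 - 29 = 4
  40 - 33 = 7
  44 - 40 = 4
  63 - 44 = 19
  88 - 63 = 25
  93 - 88 = 5


Delta encoded: [2, 14, 3, 10, 4, 7, 4, 19, 25, 5]


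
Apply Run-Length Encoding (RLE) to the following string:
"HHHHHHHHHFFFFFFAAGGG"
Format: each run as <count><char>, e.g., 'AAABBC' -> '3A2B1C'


Scanning runs left to right:
  i=0: run of 'H' x 9 -> '9H'
  i=9: run of 'F' x 6 -> '6F'
  i=15: run of 'A' x 2 -> '2A'
  i=17: run of 'G' x 3 -> '3G'

RLE = 9H6F2A3G


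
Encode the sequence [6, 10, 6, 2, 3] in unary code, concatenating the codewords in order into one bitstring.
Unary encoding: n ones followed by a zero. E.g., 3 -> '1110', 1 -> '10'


Encode each number as n ones followed by a terminating 0:
  6 -> 1111110 (7 bits)
  10 -> 11111111110 (11 bits)
  6 -> 1111110 (7 bits)
  2 -> 110 (3 bits)
  3 -> 1110 (4 bits)
Total length = 7 + 11 + 7 + 3 + 4 = 32 bits.

Unary([6, 10, 6, 2, 3]) = 11111101111111111011111101101110 (32 bits)


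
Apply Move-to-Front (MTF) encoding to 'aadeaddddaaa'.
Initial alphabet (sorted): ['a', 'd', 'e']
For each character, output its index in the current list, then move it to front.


MTF encoding:
'a': index 0 in ['a', 'd', 'e'] -> ['a', 'd', 'e']
'a': index 0 in ['a', 'd', 'e'] -> ['a', 'd', 'e']
'd': index 1 in ['a', 'd', 'e'] -> ['d', 'a', 'e']
'e': index 2 in ['d', 'a', 'e'] -> ['e', 'd', 'a']
'a': index 2 in ['e', 'd', 'a'] -> ['a', 'e', 'd']
'd': index 2 in ['a', 'e', 'd'] -> ['d', 'a', 'e']
'd': index 0 in ['d', 'a', 'e'] -> ['d', 'a', 'e']
'd': index 0 in ['d', 'a', 'e'] -> ['d', 'a', 'e']
'd': index 0 in ['d', 'a', 'e'] -> ['d', 'a', 'e']
'a': index 1 in ['d', 'a', 'e'] -> ['a', 'd', 'e']
'a': index 0 in ['a', 'd', 'e'] -> ['a', 'd', 'e']
'a': index 0 in ['a', 'd', 'e'] -> ['a', 'd', 'e']


Output: [0, 0, 1, 2, 2, 2, 0, 0, 0, 1, 0, 0]


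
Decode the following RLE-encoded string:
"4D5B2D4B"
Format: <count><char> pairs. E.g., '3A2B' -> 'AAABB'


Expanding each <count><char> pair:
  4D -> 'DDDD'
  5B -> 'BBBBB'
  2D -> 'DD'
  4B -> 'BBBB'

Decoded = DDDDBBBBBDDBBBB


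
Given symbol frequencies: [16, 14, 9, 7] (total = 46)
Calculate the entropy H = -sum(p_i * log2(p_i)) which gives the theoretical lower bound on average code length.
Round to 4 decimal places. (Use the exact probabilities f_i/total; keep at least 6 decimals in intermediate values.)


Per-symbol terms -p_i * log2(p_i) with p_i = f_i/46:
  p = 16/46 = 0.347826: log2(p) = -1.523562, -p*log2(p) = 0.529935
  p = 14/46 = 0.304348: log2(p) = -1.716207, -p*log2(p) = 0.522324
  p = 9/46 = 0.195652: log2(p) = -2.353637, -p*log2(p) = 0.460494
  p = 7/46 = 0.152174: log2(p) = -2.716207, -p*log2(p) = 0.413336
H = 0.529935 + 0.522324 + 0.460494 + 0.413336 = 1.926089

H = 1.9261 bits/symbol


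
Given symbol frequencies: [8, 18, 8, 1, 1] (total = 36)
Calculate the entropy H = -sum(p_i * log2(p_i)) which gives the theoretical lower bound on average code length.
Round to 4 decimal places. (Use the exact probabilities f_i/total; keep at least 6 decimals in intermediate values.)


Per-symbol terms -p_i * log2(p_i) with p_i = f_i/36:
  p = 8/36 = 0.222222: log2(p) = -2.169925, -p*log2(p) = 0.482206
  p = 18/36 = 0.500000: log2(p) = -1.000000, -p*log2(p) = 0.500000
  p = 8/36 = 0.222222: log2(p) = -2.169925, -p*log2(p) = 0.482206
  p = 1/36 = 0.027778: log2(p) = -5.169925, -p*log2(p) = 0.143609
  p = 1/36 = 0.027778: log2(p) = -5.169925, -p*log2(p) = 0.143609
H = 0.482206 + 0.500000 + 0.482206 + 0.143609 + 0.143609 = 1.751630

H = 1.7516 bits/symbol


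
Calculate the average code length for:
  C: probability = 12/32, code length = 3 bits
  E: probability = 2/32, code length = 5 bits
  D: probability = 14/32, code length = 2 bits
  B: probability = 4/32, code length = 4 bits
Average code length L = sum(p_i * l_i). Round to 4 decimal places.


Weighted contributions p_i * l_i:
  C: (12/32) * 3 = 36/32
  E: (2/32) * 5 = 10/32
  D: (14/32) * 2 = 28/32
  B: (4/32) * 4 = 16/32
Sum = (36 + 10 + 28 + 16)/32 = 90/32

L = 90/32 = 2.8125 bits/symbol


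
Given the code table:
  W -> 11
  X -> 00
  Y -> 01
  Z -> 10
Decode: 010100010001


Decoding:
01 -> Y
01 -> Y
00 -> X
01 -> Y
00 -> X
01 -> Y


Result: YYXYXY


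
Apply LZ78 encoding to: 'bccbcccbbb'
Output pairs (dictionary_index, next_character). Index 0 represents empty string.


LZ78 encoding steps:
Dictionary: {0: ''}
Step 1: w='' (idx 0), next='b' -> output (0, 'b'), add 'b' as idx 1
Step 2: w='' (idx 0), next='c' -> output (0, 'c'), add 'c' as idx 2
Step 3: w='c' (idx 2), next='b' -> output (2, 'b'), add 'cb' as idx 3
Step 4: w='c' (idx 2), next='c' -> output (2, 'c'), add 'cc' as idx 4
Step 5: w='cb' (idx 3), next='b' -> output (3, 'b'), add 'cbb' as idx 5
Step 6: w='b' (idx 1), end of input -> output (1, '')


Encoded: [(0, 'b'), (0, 'c'), (2, 'b'), (2, 'c'), (3, 'b'), (1, '')]


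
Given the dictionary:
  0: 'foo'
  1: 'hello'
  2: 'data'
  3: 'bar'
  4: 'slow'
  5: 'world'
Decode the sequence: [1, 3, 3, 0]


Look up each index in the dictionary:
  1 -> 'hello'
  3 -> 'bar'
  3 -> 'bar'
  0 -> 'foo'

Decoded: "hello bar bar foo"


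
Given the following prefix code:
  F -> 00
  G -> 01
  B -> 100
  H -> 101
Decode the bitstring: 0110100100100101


Decoding step by step:
Bits 01 -> G
Bits 101 -> H
Bits 00 -> F
Bits 100 -> B
Bits 100 -> B
Bits 101 -> H


Decoded message: GHFBBH


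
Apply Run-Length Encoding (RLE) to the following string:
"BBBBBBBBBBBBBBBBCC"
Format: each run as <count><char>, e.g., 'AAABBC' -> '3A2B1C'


Scanning runs left to right:
  i=0: run of 'B' x 16 -> '16B'
  i=16: run of 'C' x 2 -> '2C'

RLE = 16B2C


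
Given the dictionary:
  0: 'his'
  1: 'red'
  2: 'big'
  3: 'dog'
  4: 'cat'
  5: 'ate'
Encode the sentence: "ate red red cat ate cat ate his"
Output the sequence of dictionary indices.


Look up each word in the dictionary:
  'ate' -> 5
  'red' -> 1
  'red' -> 1
  'cat' -> 4
  'ate' -> 5
  'cat' -> 4
  'ate' -> 5
  'his' -> 0

Encoded: [5, 1, 1, 4, 5, 4, 5, 0]


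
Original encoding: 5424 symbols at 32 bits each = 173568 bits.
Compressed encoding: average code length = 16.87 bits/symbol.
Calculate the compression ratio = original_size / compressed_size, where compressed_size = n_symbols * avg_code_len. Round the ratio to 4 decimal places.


original_size = n_symbols * orig_bits = 5424 * 32 = 173568 bits
compressed_size = n_symbols * avg_code_len = 5424 * 16.87 = 91502.88 bits
ratio = original_size / compressed_size = 173568 / 91502.88 = 1.8969

Compression ratio = 1.8969


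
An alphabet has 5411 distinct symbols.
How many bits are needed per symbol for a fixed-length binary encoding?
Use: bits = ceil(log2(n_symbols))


log2(5411) = 12.4017
Bracket: 2^12 = 4096 < 5411 <= 2^13 = 8192
So ceil(log2(5411)) = 13

bits = ceil(log2(5411)) = ceil(12.4017) = 13 bits


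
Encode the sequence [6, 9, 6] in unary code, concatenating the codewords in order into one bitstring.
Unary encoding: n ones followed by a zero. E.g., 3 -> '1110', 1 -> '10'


Encode each number as n ones followed by a terminating 0:
  6 -> 1111110 (7 bits)
  9 -> 1111111110 (10 bits)
  6 -> 1111110 (7 bits)
Total length = 7 + 10 + 7 = 24 bits.

Unary([6, 9, 6]) = 111111011111111101111110 (24 bits)


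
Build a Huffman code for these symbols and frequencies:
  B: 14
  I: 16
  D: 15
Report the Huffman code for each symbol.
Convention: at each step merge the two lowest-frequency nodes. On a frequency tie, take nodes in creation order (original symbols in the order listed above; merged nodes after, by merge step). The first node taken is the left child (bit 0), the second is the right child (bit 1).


Huffman tree construction:
Step 1: Merge B(14) + D(15) = 29
Step 2: Merge I(16) + (B+D)(29) = 45
Read each symbol's code off the tree from the root (left child = 0, right child = 1).

Codes:
  B: 10 (length 2)
  I: 0 (length 1)
  D: 11 (length 2)
Average code length: 74/45 = 1.6444 bits/symbol


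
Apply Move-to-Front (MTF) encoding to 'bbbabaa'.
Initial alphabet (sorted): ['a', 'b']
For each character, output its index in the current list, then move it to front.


MTF encoding:
'b': index 1 in ['a', 'b'] -> ['b', 'a']
'b': index 0 in ['b', 'a'] -> ['b', 'a']
'b': index 0 in ['b', 'a'] -> ['b', 'a']
'a': index 1 in ['b', 'a'] -> ['a', 'b']
'b': index 1 in ['a', 'b'] -> ['b', 'a']
'a': index 1 in ['b', 'a'] -> ['a', 'b']
'a': index 0 in ['a', 'b'] -> ['a', 'b']


Output: [1, 0, 0, 1, 1, 1, 0]


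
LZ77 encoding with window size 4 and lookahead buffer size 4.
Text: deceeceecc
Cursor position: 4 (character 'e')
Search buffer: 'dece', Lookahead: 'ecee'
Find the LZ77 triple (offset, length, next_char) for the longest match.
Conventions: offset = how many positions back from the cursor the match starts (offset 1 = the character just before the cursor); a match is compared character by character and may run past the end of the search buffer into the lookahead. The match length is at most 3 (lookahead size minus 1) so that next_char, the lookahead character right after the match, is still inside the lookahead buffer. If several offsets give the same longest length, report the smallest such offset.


Try each offset into the search buffer:
  offset=1 (pos 3, char 'e'): match length 1
  offset=2 (pos 2, char 'c'): match length 0
  offset=3 (pos 1, char 'e'): match length 3
  offset=4 (pos 0, char 'd'): match length 0
Longest match has length 3 at offset 3.
next_char = character at position 4 + 3 = 7 -> 'e'

Best match: offset=3, length=3 (matching 'ece' starting at position 1)
LZ77 triple: (3, 3, 'e')


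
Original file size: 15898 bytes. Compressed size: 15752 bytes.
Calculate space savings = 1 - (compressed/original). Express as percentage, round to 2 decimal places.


ratio = compressed/original = 15752/15898 = 0.990816
savings = 1 - ratio = 1 - 0.990816 = 0.009184
as a percentage: 0.009184 * 100 = 0.92%

Space savings = 1 - 15752/15898 = 0.92%


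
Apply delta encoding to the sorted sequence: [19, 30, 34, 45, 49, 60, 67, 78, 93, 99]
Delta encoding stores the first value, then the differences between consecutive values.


First value: 19
Deltas:
  30 - 19 = 11
  34 - 30 = 4
  45 - 34 = 11
  49 - 45 = 4
  60 - 49 = 11
  67 - 60 = 7
  78 - 67 = 11
  93 - 78 = 15
  99 - 93 = 6


Delta encoded: [19, 11, 4, 11, 4, 11, 7, 11, 15, 6]


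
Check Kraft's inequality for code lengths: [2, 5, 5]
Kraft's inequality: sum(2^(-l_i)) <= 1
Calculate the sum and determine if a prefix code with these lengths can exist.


Sum = 2^(-2) + 2^(-5) + 2^(-5)
    = 0.25 + 0.03125 + 0.03125
    = 10/32 = 0.3125
Since 0.3125 <= 1, Kraft's inequality IS satisfied.
A prefix code with these lengths CAN exist.

Kraft sum = 0.3125. Satisfied.


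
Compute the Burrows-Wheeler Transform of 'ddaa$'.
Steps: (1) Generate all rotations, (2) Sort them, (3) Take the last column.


Rotations (sorted):
  0: $ddaa -> last char: a
  1: a$dda -> last char: a
  2: aa$dd -> last char: d
  3: daa$d -> last char: d
  4: ddaa$ -> last char: $


BWT = aadd$


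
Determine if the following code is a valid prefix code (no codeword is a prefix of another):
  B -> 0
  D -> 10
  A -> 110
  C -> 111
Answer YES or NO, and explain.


Checking each pair (does one codeword prefix another?):
  B='0' vs D='10': no prefix
  B='0' vs A='110': no prefix
  B='0' vs C='111': no prefix
  D='10' vs B='0': no prefix
  D='10' vs A='110': no prefix
  D='10' vs C='111': no prefix
  A='110' vs B='0': no prefix
  A='110' vs D='10': no prefix
  A='110' vs C='111': no prefix
  C='111' vs B='0': no prefix
  C='111' vs D='10': no prefix
  C='111' vs A='110': no prefix
No violation found over all pairs.

YES -- this is a valid prefix code. No codeword is a prefix of any other codeword.


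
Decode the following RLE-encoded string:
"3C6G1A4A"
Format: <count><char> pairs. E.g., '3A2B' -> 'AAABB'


Expanding each <count><char> pair:
  3C -> 'CCC'
  6G -> 'GGGGGG'
  1A -> 'A'
  4A -> 'AAAA'

Decoded = CCCGGGGGGAAAAA


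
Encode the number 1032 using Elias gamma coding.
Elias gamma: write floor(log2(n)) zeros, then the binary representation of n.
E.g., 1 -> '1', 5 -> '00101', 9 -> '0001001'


num_bits = floor(log2(1032)) + 1 = 11
leading_zeros = num_bits - 1 = 10
binary(1032) = 10000001000

Elias gamma(1032) = '0000000000' + '10000001000' = 000000000010000001000 (21 bits)


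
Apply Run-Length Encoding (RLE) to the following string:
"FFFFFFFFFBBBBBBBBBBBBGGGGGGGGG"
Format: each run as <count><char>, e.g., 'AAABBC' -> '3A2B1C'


Scanning runs left to right:
  i=0: run of 'F' x 9 -> '9F'
  i=9: run of 'B' x 12 -> '12B'
  i=21: run of 'G' x 9 -> '9G'

RLE = 9F12B9G


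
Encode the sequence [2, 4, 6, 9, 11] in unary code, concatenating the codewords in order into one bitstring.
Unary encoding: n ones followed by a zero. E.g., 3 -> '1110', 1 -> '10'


Encode each number as n ones followed by a terminating 0:
  2 -> 110 (3 bits)
  4 -> 11110 (5 bits)
  6 -> 1111110 (7 bits)
  9 -> 1111111110 (10 bits)
  11 -> 111111111110 (12 bits)
Total length = 3 + 5 + 7 + 10 + 12 = 37 bits.

Unary([2, 4, 6, 9, 11]) = 1101111011111101111111110111111111110 (37 bits)


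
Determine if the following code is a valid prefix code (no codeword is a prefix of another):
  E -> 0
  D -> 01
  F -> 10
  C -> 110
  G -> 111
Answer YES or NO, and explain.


Checking each pair (does one codeword prefix another?):
  E='0' vs D='01': prefix -- VIOLATION

NO -- this is NOT a valid prefix code. E (0) is a prefix of D (01).


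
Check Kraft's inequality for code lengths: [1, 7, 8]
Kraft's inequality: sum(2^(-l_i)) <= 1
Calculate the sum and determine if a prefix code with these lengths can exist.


Sum = 2^(-1) + 2^(-7) + 2^(-8)
    = 0.5 + 0.0078125 + 0.00390625
    = 131/256 = 0.51171875
Since 0.51171875 <= 1, Kraft's inequality IS satisfied.
A prefix code with these lengths CAN exist.

Kraft sum = 0.51171875. Satisfied.


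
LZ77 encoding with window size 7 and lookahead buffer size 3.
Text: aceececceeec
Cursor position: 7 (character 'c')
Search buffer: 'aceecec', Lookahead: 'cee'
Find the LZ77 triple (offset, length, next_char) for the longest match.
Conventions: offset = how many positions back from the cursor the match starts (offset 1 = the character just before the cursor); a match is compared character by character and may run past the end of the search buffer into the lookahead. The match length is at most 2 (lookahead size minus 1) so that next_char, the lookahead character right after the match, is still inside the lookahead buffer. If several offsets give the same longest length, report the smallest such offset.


Try each offset into the search buffer:
  offset=1 (pos 6, char 'c'): match length 1
  offset=2 (pos 5, char 'e'): match length 0
  offset=3 (pos 4, char 'c'): match length 2
  offset=4 (pos 3, char 'e'): match length 0
  offset=5 (pos 2, char 'e'): match length 0
  offset=6 (pos 1, char 'c'): match length 2
  offset=7 (pos 0, char 'a'): match length 0
Longest match has length 2, found at offsets 3, 6; take the smallest, offset 3.
next_char = character at position 7 + 2 = 9 -> 'e'

Best match: offset=3, length=2 (matching 'ce' starting at position 4)
LZ77 triple: (3, 2, 'e')


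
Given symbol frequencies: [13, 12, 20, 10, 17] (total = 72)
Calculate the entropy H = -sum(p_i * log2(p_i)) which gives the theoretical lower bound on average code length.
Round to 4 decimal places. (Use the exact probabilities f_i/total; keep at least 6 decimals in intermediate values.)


Per-symbol terms -p_i * log2(p_i) with p_i = f_i/72:
  p = 13/72 = 0.180556: log2(p) = -2.469485, -p*log2(p) = 0.445879
  p = 12/72 = 0.166667: log2(p) = -2.584963, -p*log2(p) = 0.430827
  p = 20/72 = 0.277778: log2(p) = -1.847997, -p*log2(p) = 0.513332
  p = 10/72 = 0.138889: log2(p) = -2.847997, -p*log2(p) = 0.395555
  p = 17/72 = 0.236111: log2(p) = -2.082462, -p*log2(p) = 0.491692
H = 0.445879 + 0.430827 + 0.513332 + 0.395555 + 0.491692 = 2.277285

H = 2.2773 bits/symbol


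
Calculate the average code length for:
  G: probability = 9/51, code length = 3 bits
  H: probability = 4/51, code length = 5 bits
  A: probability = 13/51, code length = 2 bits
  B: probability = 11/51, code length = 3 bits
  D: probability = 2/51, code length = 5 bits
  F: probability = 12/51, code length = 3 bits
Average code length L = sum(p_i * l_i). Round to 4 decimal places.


Weighted contributions p_i * l_i:
  G: (9/51) * 3 = 27/51
  H: (4/51) * 5 = 20/51
  A: (13/51) * 2 = 26/51
  B: (11/51) * 3 = 33/51
  D: (2/51) * 5 = 10/51
  F: (12/51) * 3 = 36/51
Sum = (27 + 20 + 26 + 33 + 10 + 36)/51 = 152/51

L = 152/51 = 2.9804 bits/symbol


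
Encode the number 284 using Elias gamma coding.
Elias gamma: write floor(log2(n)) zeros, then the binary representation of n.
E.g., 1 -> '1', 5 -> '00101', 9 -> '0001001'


num_bits = floor(log2(284)) + 1 = 9
leading_zeros = num_bits - 1 = 8
binary(284) = 100011100

Elias gamma(284) = '00000000' + '100011100' = 00000000100011100 (17 bits)


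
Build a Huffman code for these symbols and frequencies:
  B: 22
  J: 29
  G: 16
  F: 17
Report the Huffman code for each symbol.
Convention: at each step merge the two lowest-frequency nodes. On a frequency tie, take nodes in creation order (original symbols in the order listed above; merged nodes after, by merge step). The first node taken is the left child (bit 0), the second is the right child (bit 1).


Huffman tree construction:
Step 1: Merge G(16) + F(17) = 33
Step 2: Merge B(22) + J(29) = 51
Step 3: Merge (G+F)(33) + (B+J)(51) = 84
Read each symbol's code off the tree from the root (left child = 0, right child = 1).

Codes:
  B: 10 (length 2)
  J: 11 (length 2)
  G: 00 (length 2)
  F: 01 (length 2)
Average code length: 168/84 = 2.0000 bits/symbol


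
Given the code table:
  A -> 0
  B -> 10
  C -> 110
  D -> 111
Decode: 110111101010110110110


Decoding:
110 -> C
111 -> D
10 -> B
10 -> B
10 -> B
110 -> C
110 -> C
110 -> C


Result: CDBBBCCC


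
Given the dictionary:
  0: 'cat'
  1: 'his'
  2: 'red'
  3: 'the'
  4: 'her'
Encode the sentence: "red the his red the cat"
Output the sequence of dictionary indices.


Look up each word in the dictionary:
  'red' -> 2
  'the' -> 3
  'his' -> 1
  'red' -> 2
  'the' -> 3
  'cat' -> 0

Encoded: [2, 3, 1, 2, 3, 0]


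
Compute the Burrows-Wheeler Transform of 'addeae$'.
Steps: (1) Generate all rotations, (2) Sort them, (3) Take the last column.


Rotations (sorted):
  0: $addeae -> last char: e
  1: addeae$ -> last char: $
  2: ae$adde -> last char: e
  3: ddeae$a -> last char: a
  4: deae$ad -> last char: d
  5: e$addea -> last char: a
  6: eae$add -> last char: d


BWT = e$eadad


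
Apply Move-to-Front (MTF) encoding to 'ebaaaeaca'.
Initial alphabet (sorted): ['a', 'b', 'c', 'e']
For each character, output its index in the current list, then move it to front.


MTF encoding:
'e': index 3 in ['a', 'b', 'c', 'e'] -> ['e', 'a', 'b', 'c']
'b': index 2 in ['e', 'a', 'b', 'c'] -> ['b', 'e', 'a', 'c']
'a': index 2 in ['b', 'e', 'a', 'c'] -> ['a', 'b', 'e', 'c']
'a': index 0 in ['a', 'b', 'e', 'c'] -> ['a', 'b', 'e', 'c']
'a': index 0 in ['a', 'b', 'e', 'c'] -> ['a', 'b', 'e', 'c']
'e': index 2 in ['a', 'b', 'e', 'c'] -> ['e', 'a', 'b', 'c']
'a': index 1 in ['e', 'a', 'b', 'c'] -> ['a', 'e', 'b', 'c']
'c': index 3 in ['a', 'e', 'b', 'c'] -> ['c', 'a', 'e', 'b']
'a': index 1 in ['c', 'a', 'e', 'b'] -> ['a', 'c', 'e', 'b']


Output: [3, 2, 2, 0, 0, 2, 1, 3, 1]


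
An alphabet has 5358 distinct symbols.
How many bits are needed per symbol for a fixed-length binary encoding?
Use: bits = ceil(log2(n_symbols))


log2(5358) = 12.3875
Bracket: 2^12 = 4096 < 5358 <= 2^13 = 8192
So ceil(log2(5358)) = 13

bits = ceil(log2(5358)) = ceil(12.3875) = 13 bits


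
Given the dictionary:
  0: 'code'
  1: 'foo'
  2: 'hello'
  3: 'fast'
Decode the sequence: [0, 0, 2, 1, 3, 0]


Look up each index in the dictionary:
  0 -> 'code'
  0 -> 'code'
  2 -> 'hello'
  1 -> 'foo'
  3 -> 'fast'
  0 -> 'code'

Decoded: "code code hello foo fast code"


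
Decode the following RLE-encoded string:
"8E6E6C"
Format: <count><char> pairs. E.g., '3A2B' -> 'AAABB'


Expanding each <count><char> pair:
  8E -> 'EEEEEEEE'
  6E -> 'EEEEEE'
  6C -> 'CCCCCC'

Decoded = EEEEEEEEEEEEEECCCCCC


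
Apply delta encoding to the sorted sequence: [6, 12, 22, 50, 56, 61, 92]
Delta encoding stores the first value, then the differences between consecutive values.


First value: 6
Deltas:
  12 - 6 = 6
  22 - 12 = 10
  50 - 22 = 28
  56 - 50 = 6
  61 - 56 = 5
  92 - 61 = 31


Delta encoded: [6, 6, 10, 28, 6, 5, 31]


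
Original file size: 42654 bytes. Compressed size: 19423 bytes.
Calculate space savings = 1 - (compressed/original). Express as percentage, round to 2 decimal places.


ratio = compressed/original = 19423/42654 = 0.455362
savings = 1 - ratio = 1 - 0.455362 = 0.544638
as a percentage: 0.544638 * 100 = 54.46%

Space savings = 1 - 19423/42654 = 54.46%


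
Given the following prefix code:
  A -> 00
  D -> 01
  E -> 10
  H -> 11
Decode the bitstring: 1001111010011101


Decoding step by step:
Bits 10 -> E
Bits 01 -> D
Bits 11 -> H
Bits 10 -> E
Bits 10 -> E
Bits 01 -> D
Bits 11 -> H
Bits 01 -> D


Decoded message: EDHEEDHD


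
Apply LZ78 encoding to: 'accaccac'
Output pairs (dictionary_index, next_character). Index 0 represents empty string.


LZ78 encoding steps:
Dictionary: {0: ''}
Step 1: w='' (idx 0), next='a' -> output (0, 'a'), add 'a' as idx 1
Step 2: w='' (idx 0), next='c' -> output (0, 'c'), add 'c' as idx 2
Step 3: w='c' (idx 2), next='a' -> output (2, 'a'), add 'ca' as idx 3
Step 4: w='c' (idx 2), next='c' -> output (2, 'c'), add 'cc' as idx 4
Step 5: w='a' (idx 1), next='c' -> output (1, 'c'), add 'ac' as idx 5


Encoded: [(0, 'a'), (0, 'c'), (2, 'a'), (2, 'c'), (1, 'c')]


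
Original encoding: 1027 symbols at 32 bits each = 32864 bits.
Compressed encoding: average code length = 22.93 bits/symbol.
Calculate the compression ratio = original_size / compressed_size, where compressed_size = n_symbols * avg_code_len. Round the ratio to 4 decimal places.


original_size = n_symbols * orig_bits = 1027 * 32 = 32864 bits
compressed_size = n_symbols * avg_code_len = 1027 * 22.93 = 23549.11 bits
ratio = original_size / compressed_size = 32864 / 23549.11 = 1.3956

Compression ratio = 1.3956


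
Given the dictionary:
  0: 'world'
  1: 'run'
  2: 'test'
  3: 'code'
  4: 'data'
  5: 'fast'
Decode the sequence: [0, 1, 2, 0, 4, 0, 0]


Look up each index in the dictionary:
  0 -> 'world'
  1 -> 'run'
  2 -> 'test'
  0 -> 'world'
  4 -> 'data'
  0 -> 'world'
  0 -> 'world'

Decoded: "world run test world data world world"


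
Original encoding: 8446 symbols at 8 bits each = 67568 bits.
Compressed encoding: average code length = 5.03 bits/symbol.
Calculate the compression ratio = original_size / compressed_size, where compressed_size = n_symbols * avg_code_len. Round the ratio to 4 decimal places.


original_size = n_symbols * orig_bits = 8446 * 8 = 67568 bits
compressed_size = n_symbols * avg_code_len = 8446 * 5.03 = 42483.38 bits
ratio = original_size / compressed_size = 67568 / 42483.38 = 1.5905

Compression ratio = 1.5905


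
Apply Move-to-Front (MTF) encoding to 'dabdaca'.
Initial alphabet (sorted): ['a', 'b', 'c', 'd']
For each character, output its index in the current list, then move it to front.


MTF encoding:
'd': index 3 in ['a', 'b', 'c', 'd'] -> ['d', 'a', 'b', 'c']
'a': index 1 in ['d', 'a', 'b', 'c'] -> ['a', 'd', 'b', 'c']
'b': index 2 in ['a', 'd', 'b', 'c'] -> ['b', 'a', 'd', 'c']
'd': index 2 in ['b', 'a', 'd', 'c'] -> ['d', 'b', 'a', 'c']
'a': index 2 in ['d', 'b', 'a', 'c'] -> ['a', 'd', 'b', 'c']
'c': index 3 in ['a', 'd', 'b', 'c'] -> ['c', 'a', 'd', 'b']
'a': index 1 in ['c', 'a', 'd', 'b'] -> ['a', 'c', 'd', 'b']


Output: [3, 1, 2, 2, 2, 3, 1]


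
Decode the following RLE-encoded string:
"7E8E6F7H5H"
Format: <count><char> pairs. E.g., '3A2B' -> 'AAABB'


Expanding each <count><char> pair:
  7E -> 'EEEEEEE'
  8E -> 'EEEEEEEE'
  6F -> 'FFFFFF'
  7H -> 'HHHHHHH'
  5H -> 'HHHHH'

Decoded = EEEEEEEEEEEEEEEFFFFFFHHHHHHHHHHHH


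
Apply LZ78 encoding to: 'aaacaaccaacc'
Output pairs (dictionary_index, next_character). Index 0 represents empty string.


LZ78 encoding steps:
Dictionary: {0: ''}
Step 1: w='' (idx 0), next='a' -> output (0, 'a'), add 'a' as idx 1
Step 2: w='a' (idx 1), next='a' -> output (1, 'a'), add 'aa' as idx 2
Step 3: w='' (idx 0), next='c' -> output (0, 'c'), add 'c' as idx 3
Step 4: w='aa' (idx 2), next='c' -> output (2, 'c'), add 'aac' as idx 4
Step 5: w='c' (idx 3), next='a' -> output (3, 'a'), add 'ca' as idx 5
Step 6: w='a' (idx 1), next='c' -> output (1, 'c'), add 'ac' as idx 6
Step 7: w='c' (idx 3), end of input -> output (3, '')


Encoded: [(0, 'a'), (1, 'a'), (0, 'c'), (2, 'c'), (3, 'a'), (1, 'c'), (3, '')]


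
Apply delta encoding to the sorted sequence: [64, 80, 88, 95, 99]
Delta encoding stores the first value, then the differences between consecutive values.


First value: 64
Deltas:
  80 - 64 = 16
  88 - 80 = 8
  95 - 88 = 7
  99 - 95 = 4


Delta encoded: [64, 16, 8, 7, 4]


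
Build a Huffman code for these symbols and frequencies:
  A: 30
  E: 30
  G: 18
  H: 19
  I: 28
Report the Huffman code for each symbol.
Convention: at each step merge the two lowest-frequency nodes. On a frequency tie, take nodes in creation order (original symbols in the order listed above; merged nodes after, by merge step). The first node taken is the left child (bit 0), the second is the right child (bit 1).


Huffman tree construction:
Step 1: Merge G(18) + H(19) = 37
Step 2: Merge I(28) + A(30) = 58
Step 3: Merge E(30) + (G+H)(37) = 67
Step 4: Merge (I+A)(58) + (E+(G+H))(67) = 125
Read each symbol's code off the tree from the root (left child = 0, right child = 1).

Codes:
  A: 01 (length 2)
  E: 10 (length 2)
  G: 110 (length 3)
  H: 111 (length 3)
  I: 00 (length 2)
Average code length: 287/125 = 2.2960 bits/symbol


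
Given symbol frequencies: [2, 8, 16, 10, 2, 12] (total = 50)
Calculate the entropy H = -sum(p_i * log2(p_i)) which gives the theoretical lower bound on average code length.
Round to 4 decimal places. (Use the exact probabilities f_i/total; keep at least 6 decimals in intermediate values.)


Per-symbol terms -p_i * log2(p_i) with p_i = f_i/50:
  p = 2/50 = 0.040000: log2(p) = -4.643856, -p*log2(p) = 0.185754
  p = 8/50 = 0.160000: log2(p) = -2.643856, -p*log2(p) = 0.423017
  p = 16/50 = 0.320000: log2(p) = -1.643856, -p*log2(p) = 0.526034
  p = 10/50 = 0.200000: log2(p) = -2.321928, -p*log2(p) = 0.464386
  p = 2/50 = 0.040000: log2(p) = -4.643856, -p*log2(p) = 0.185754
  p = 12/50 = 0.240000: log2(p) = -2.058894, -p*log2(p) = 0.494134
H = 0.185754 + 0.423017 + 0.526034 + 0.464386 + 0.185754 + 0.494134 = 2.279079

H = 2.2791 bits/symbol


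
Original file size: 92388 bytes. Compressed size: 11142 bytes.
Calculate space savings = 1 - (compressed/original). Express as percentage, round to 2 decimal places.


ratio = compressed/original = 11142/92388 = 0.1206
savings = 1 - ratio = 1 - 0.1206 = 0.8794
as a percentage: 0.8794 * 100 = 87.94%

Space savings = 1 - 11142/92388 = 87.94%


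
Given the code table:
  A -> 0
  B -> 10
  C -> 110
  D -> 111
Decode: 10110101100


Decoding:
10 -> B
110 -> C
10 -> B
110 -> C
0 -> A


Result: BCBCA


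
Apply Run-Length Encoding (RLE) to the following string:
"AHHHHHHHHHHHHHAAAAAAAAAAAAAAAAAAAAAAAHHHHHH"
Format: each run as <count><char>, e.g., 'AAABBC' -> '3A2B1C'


Scanning runs left to right:
  i=0: run of 'A' x 1 -> '1A'
  i=1: run of 'H' x 13 -> '13H'
  i=14: run of 'A' x 23 -> '23A'
  i=37: run of 'H' x 6 -> '6H'

RLE = 1A13H23A6H


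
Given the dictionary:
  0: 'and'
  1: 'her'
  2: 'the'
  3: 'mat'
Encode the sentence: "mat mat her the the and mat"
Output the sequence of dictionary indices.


Look up each word in the dictionary:
  'mat' -> 3
  'mat' -> 3
  'her' -> 1
  'the' -> 2
  'the' -> 2
  'and' -> 0
  'mat' -> 3

Encoded: [3, 3, 1, 2, 2, 0, 3]


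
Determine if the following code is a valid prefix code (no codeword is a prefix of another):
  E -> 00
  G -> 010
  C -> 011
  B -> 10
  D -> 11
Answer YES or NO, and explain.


Checking each pair (does one codeword prefix another?):
  E='00' vs G='010': no prefix
  E='00' vs C='011': no prefix
  E='00' vs B='10': no prefix
  E='00' vs D='11': no prefix
  G='010' vs E='00': no prefix
  G='010' vs C='011': no prefix
  G='010' vs B='10': no prefix
  G='010' vs D='11': no prefix
  C='011' vs E='00': no prefix
  C='011' vs G='010': no prefix
  C='011' vs B='10': no prefix
  C='011' vs D='11': no prefix
  B='10' vs E='00': no prefix
  B='10' vs G='010': no prefix
  B='10' vs C='011': no prefix
  B='10' vs D='11': no prefix
  D='11' vs E='00': no prefix
  D='11' vs G='010': no prefix
  D='11' vs C='011': no prefix
  D='11' vs B='10': no prefix
No violation found over all pairs.

YES -- this is a valid prefix code. No codeword is a prefix of any other codeword.


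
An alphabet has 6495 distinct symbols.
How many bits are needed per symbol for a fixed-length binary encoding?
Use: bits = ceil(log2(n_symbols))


log2(6495) = 12.6651
Bracket: 2^12 = 4096 < 6495 <= 2^13 = 8192
So ceil(log2(6495)) = 13

bits = ceil(log2(6495)) = ceil(12.6651) = 13 bits


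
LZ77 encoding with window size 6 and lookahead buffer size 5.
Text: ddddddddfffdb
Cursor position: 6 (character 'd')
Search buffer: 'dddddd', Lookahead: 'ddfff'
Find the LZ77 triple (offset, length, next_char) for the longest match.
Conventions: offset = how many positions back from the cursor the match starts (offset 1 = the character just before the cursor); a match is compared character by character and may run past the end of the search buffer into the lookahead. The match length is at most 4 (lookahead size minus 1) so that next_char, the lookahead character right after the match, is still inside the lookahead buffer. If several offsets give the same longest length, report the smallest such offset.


Try each offset into the search buffer:
  offset=1 (pos 5, char 'd'): match length 2
  offset=2 (pos 4, char 'd'): match length 2
  offset=3 (pos 3, char 'd'): match length 2
  offset=4 (pos 2, char 'd'): match length 2
  offset=5 (pos 1, char 'd'): match length 2
  offset=6 (pos 0, char 'd'): match length 2
Longest match has length 2, found at offsets 1, 2, 3, 4, 5, 6; take the smallest, offset 1.
next_char = character at position 6 + 2 = 8 -> 'f'

Best match: offset=1, length=2 (matching 'dd' starting at position 5)
LZ77 triple: (1, 2, 'f')


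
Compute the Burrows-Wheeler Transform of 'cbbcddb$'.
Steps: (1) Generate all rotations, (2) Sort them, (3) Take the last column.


Rotations (sorted):
  0: $cbbcddb -> last char: b
  1: b$cbbcdd -> last char: d
  2: bbcddb$c -> last char: c
  3: bcddb$cb -> last char: b
  4: cbbcddb$ -> last char: $
  5: cddb$cbb -> last char: b
  6: db$cbbcd -> last char: d
  7: ddb$cbbc -> last char: c


BWT = bdcb$bdc


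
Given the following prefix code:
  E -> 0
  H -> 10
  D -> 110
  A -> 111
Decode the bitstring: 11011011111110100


Decoding step by step:
Bits 110 -> D
Bits 110 -> D
Bits 111 -> A
Bits 111 -> A
Bits 10 -> H
Bits 10 -> H
Bits 0 -> E


Decoded message: DDAAHHE


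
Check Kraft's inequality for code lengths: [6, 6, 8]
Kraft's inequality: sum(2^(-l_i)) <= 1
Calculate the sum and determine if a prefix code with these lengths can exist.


Sum = 2^(-6) + 2^(-6) + 2^(-8)
    = 0.015625 + 0.015625 + 0.00390625
    = 9/256 = 0.03515625
Since 0.03515625 <= 1, Kraft's inequality IS satisfied.
A prefix code with these lengths CAN exist.

Kraft sum = 0.03515625. Satisfied.


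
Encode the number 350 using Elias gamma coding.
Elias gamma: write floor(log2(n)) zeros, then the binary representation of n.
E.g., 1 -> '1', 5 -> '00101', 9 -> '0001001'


num_bits = floor(log2(350)) + 1 = 9
leading_zeros = num_bits - 1 = 8
binary(350) = 101011110

Elias gamma(350) = '00000000' + '101011110' = 00000000101011110 (17 bits)


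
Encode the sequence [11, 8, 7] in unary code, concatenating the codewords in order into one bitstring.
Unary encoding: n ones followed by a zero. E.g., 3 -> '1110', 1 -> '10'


Encode each number as n ones followed by a terminating 0:
  11 -> 111111111110 (12 bits)
  8 -> 111111110 (9 bits)
  7 -> 11111110 (8 bits)
Total length = 12 + 9 + 8 = 29 bits.

Unary([11, 8, 7]) = 11111111111011111111011111110 (29 bits)


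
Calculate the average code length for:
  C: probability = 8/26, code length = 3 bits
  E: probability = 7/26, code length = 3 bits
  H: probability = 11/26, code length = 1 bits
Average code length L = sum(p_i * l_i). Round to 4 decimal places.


Weighted contributions p_i * l_i:
  C: (8/26) * 3 = 24/26
  E: (7/26) * 3 = 21/26
  H: (11/26) * 1 = 11/26
Sum = (24 + 21 + 11)/26 = 56/26

L = 56/26 = 2.1538 bits/symbol


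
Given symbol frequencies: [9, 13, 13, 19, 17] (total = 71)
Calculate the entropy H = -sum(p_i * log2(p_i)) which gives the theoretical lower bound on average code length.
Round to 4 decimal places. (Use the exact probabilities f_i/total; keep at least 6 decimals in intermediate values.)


Per-symbol terms -p_i * log2(p_i) with p_i = f_i/71:
  p = 9/71 = 0.126761: log2(p) = -2.979822, -p*log2(p) = 0.377724
  p = 13/71 = 0.183099: log2(p) = -2.449307, -p*log2(p) = 0.448465
  p = 13/71 = 0.183099: log2(p) = -2.449307, -p*log2(p) = 0.448465
  p = 19/71 = 0.267606: log2(p) = -1.901820, -p*log2(p) = 0.508938
  p = 17/71 = 0.239437: log2(p) = -2.062284, -p*log2(p) = 0.493786
H = 0.377724 + 0.448465 + 0.448465 + 0.508938 + 0.493786 = 2.277378

H = 2.2774 bits/symbol


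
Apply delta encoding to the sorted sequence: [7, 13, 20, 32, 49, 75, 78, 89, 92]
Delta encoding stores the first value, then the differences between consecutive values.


First value: 7
Deltas:
  13 - 7 = 6
  20 - 13 = 7
  32 - 20 = 12
  49 - 32 = 17
  75 - 49 = 26
  78 - 75 = 3
  89 - 78 = 11
  92 - 89 = 3


Delta encoded: [7, 6, 7, 12, 17, 26, 3, 11, 3]


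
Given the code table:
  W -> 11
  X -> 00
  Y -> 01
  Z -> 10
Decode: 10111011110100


Decoding:
10 -> Z
11 -> W
10 -> Z
11 -> W
11 -> W
01 -> Y
00 -> X


Result: ZWZWWYX


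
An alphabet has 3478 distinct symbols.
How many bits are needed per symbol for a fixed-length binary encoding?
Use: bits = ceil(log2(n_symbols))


log2(3478) = 11.764
Bracket: 2^11 = 2048 < 3478 <= 2^12 = 4096
So ceil(log2(3478)) = 12

bits = ceil(log2(3478)) = ceil(11.764) = 12 bits


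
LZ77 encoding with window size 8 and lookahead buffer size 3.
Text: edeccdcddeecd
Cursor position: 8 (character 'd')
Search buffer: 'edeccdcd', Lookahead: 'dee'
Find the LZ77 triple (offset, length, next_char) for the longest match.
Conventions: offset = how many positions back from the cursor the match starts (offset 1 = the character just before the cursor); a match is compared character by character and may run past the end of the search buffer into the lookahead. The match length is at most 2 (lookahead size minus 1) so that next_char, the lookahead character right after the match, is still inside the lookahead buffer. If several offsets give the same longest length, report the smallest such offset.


Try each offset into the search buffer:
  offset=1 (pos 7, char 'd'): match length 1
  offset=2 (pos 6, char 'c'): match length 0
  offset=3 (pos 5, char 'd'): match length 1
  offset=4 (pos 4, char 'c'): match length 0
  offset=5 (pos 3, char 'c'): match length 0
  offset=6 (pos 2, char 'e'): match length 0
  offset=7 (pos 1, char 'd'): match length 2
  offset=8 (pos 0, char 'e'): match length 0
Longest match has length 2 at offset 7.
next_char = character at position 8 + 2 = 10 -> 'e'

Best match: offset=7, length=2 (matching 'de' starting at position 1)
LZ77 triple: (7, 2, 'e')
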